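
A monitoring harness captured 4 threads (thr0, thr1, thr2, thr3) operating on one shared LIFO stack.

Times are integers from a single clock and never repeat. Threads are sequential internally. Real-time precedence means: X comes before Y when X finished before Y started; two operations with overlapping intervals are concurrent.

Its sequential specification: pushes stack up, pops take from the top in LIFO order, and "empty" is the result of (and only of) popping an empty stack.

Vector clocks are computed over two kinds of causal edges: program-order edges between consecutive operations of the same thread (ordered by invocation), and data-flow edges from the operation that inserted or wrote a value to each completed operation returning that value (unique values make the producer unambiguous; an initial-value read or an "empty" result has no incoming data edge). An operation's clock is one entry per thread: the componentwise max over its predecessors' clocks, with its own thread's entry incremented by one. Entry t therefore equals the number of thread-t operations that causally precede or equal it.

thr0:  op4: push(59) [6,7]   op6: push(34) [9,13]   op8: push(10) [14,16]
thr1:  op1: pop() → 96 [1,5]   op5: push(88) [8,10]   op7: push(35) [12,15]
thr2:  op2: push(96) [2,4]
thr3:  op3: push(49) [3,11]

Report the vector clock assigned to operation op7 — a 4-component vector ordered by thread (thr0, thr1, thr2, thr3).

no predecessors for op3 (invoked 3): thr3 increments from zero → (0, 0, 0, 1)
no predecessors for op2 (invoked 2): thr2 increments from zero → (0, 0, 1, 0)
no predecessors for op4 (invoked 6): thr0 increments from zero → (1, 0, 0, 0)
from VC(op2)=(0, 0, 1, 0), op1 (invoked 1) maxes components and bumps thr1 → (0, 1, 1, 0)
from VC(op4)=(1, 0, 0, 0), op6 (invoked 9) maxes components and bumps thr0 → (2, 0, 0, 0)
from VC(op1)=(0, 1, 1, 0), op5 (invoked 8) maxes components and bumps thr1 → (0, 2, 1, 0)
from VC(op6)=(2, 0, 0, 0), op8 (invoked 14) maxes components and bumps thr0 → (3, 0, 0, 0)
from VC(op5)=(0, 2, 1, 0), op7 (invoked 12) maxes components and bumps thr1 → (0, 3, 1, 0)
target: VC(op7) = (0, 3, 1, 0)

(0, 3, 1, 0)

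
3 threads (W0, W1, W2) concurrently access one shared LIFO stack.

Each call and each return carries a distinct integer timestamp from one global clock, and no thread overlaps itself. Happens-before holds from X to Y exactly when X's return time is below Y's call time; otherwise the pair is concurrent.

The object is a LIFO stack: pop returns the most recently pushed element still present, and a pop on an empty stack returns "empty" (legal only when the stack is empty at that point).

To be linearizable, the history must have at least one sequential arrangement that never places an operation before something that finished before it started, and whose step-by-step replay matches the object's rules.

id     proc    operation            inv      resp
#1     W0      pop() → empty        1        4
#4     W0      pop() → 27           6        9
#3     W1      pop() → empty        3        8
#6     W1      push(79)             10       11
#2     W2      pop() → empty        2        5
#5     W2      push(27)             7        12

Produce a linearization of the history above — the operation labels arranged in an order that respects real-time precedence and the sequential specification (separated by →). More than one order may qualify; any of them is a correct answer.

#1 → #2 → #3 → #5 → #4 → #6

step 1: #1 pop() → empty — stack <>
step 2: #2 pop() → empty — stack <>
step 3: #3 pop() → empty — stack <>
step 4: #5 push(27) — stack <27>
step 5: #4 pop() → 27 — stack <>
step 6: #6 push(79) — stack <79>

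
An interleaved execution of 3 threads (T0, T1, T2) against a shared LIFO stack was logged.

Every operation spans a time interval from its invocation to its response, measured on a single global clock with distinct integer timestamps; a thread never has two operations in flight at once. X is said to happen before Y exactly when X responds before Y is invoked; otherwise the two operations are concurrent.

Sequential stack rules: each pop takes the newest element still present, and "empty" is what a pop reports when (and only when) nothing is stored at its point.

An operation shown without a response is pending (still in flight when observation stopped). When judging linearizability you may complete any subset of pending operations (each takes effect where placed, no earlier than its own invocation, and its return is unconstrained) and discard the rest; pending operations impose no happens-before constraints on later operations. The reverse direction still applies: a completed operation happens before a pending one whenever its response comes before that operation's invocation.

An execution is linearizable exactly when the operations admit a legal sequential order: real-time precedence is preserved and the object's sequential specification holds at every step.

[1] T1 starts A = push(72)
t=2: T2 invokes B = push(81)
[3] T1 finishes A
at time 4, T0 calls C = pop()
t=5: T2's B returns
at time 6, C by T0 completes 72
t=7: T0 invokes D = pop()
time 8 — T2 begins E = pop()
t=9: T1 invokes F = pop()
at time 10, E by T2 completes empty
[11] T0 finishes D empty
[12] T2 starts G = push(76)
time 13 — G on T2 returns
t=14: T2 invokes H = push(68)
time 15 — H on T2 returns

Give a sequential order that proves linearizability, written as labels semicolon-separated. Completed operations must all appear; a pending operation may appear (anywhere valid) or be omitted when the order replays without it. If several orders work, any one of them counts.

step 1: A push(72) — stack <72>
step 2: C pop() → 72 — stack <>
step 3: B push(81) — stack <81>
step 4: F pop() (pending, included) — stack <>
step 5: D pop() → empty — stack <>
step 6: E pop() → empty — stack <>
step 7: G push(76) — stack <76>
step 8: H push(68) — stack <76,68>

A; C; B; F; D; E; G; H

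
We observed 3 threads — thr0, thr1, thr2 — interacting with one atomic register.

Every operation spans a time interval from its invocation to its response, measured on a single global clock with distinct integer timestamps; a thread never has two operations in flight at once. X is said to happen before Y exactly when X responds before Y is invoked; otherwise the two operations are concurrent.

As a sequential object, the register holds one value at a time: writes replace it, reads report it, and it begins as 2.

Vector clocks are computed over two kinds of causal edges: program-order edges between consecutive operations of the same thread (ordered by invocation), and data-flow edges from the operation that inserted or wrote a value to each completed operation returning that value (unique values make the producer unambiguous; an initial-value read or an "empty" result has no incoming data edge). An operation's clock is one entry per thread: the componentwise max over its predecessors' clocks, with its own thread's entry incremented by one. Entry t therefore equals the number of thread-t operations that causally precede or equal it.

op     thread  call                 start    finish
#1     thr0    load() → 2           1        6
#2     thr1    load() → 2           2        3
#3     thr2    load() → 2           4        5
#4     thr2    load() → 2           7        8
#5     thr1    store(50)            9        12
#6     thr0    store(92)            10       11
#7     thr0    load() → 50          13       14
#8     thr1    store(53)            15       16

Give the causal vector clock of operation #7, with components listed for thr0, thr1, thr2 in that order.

(3, 2, 0)

#3 (invocation 4): nothing precedes it; thr2's component alone gives (0, 0, 1)
#2 (invocation 2): nothing precedes it; thr1's component alone gives (0, 1, 0)
#1 (invocation 1): nothing precedes it; thr0's component alone gives (1, 0, 0)
merge at #4 (invoked 7): VC(#3)=(0, 0, 1), own-thread bump on thr2 → (0, 0, 2)
merge at #5 (invoked 9): VC(#2)=(0, 1, 0), own-thread bump on thr1 → (0, 2, 0)
merge at #6 (invoked 10): VC(#1)=(1, 0, 0), own-thread bump on thr0 → (2, 0, 0)
merge at #8 (invoked 15): VC(#5)=(0, 2, 0), own-thread bump on thr1 → (0, 3, 0)
merge at #7 (invoked 13): VC(#5)=(0, 2, 0), VC(#6)=(2, 0, 0), own-thread bump on thr0 → (3, 2, 0)
target: VC(#7) = (3, 2, 0)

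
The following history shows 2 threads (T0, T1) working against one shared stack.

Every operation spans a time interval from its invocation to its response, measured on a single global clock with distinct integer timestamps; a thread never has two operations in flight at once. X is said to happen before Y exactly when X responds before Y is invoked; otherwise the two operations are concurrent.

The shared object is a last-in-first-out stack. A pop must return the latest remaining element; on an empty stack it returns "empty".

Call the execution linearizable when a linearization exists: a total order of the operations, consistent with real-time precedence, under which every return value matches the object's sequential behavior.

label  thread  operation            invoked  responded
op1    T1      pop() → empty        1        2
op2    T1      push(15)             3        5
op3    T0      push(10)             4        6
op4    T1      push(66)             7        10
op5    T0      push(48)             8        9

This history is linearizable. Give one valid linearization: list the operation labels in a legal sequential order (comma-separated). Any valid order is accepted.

1. op1 pop() → empty, leaving stack <>
2. op2 push(15), leaving stack <15>
3. op3 push(10), leaving stack <15,10>
4. op4 push(66), leaving stack <15,10,66>
5. op5 push(48), leaving stack <15,10,66,48>

op1, op2, op3, op4, op5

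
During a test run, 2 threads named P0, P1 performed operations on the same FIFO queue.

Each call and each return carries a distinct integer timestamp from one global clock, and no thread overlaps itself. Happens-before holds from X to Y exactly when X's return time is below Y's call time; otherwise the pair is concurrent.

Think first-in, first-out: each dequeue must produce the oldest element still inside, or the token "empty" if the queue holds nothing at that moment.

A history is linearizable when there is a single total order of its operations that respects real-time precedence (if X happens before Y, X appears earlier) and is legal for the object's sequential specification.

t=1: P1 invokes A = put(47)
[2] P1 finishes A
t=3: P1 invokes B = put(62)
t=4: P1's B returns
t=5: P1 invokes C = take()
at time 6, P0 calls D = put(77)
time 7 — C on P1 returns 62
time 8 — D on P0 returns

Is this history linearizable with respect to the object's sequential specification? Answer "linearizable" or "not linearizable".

not linearizable

prefix check: 1..6 passes, 1..7 fails once C's time-7 response joins
exactly one order of the 3 completed ops respects real time; the FIFO queue replay fails
completion choices over the 1 pending operation (D) were checked; none helps
sample order A, B, C (pending dropped) stalls at step 3 — C take() → 62 has no legal effect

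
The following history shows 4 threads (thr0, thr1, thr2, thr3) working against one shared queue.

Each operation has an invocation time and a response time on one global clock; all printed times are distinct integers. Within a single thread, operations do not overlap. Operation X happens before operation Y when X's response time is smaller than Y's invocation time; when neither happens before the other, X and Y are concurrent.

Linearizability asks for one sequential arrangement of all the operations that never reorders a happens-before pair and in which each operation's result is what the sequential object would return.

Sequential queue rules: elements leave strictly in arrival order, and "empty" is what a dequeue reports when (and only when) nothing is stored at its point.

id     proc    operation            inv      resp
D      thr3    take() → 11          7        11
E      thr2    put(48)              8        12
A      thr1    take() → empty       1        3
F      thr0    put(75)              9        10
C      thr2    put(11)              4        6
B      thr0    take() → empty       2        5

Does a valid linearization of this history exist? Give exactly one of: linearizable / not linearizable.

witness order: A, B, C, D, E, F
1. A take() → empty, leaving queue <>
2. B take() → empty, leaving queue <>
3. C put(11), leaving queue <11>
4. D take() → 11, leaving queue <>
5. E put(48), leaving queue <48>
6. F put(75), leaving queue <48,75>

linearizable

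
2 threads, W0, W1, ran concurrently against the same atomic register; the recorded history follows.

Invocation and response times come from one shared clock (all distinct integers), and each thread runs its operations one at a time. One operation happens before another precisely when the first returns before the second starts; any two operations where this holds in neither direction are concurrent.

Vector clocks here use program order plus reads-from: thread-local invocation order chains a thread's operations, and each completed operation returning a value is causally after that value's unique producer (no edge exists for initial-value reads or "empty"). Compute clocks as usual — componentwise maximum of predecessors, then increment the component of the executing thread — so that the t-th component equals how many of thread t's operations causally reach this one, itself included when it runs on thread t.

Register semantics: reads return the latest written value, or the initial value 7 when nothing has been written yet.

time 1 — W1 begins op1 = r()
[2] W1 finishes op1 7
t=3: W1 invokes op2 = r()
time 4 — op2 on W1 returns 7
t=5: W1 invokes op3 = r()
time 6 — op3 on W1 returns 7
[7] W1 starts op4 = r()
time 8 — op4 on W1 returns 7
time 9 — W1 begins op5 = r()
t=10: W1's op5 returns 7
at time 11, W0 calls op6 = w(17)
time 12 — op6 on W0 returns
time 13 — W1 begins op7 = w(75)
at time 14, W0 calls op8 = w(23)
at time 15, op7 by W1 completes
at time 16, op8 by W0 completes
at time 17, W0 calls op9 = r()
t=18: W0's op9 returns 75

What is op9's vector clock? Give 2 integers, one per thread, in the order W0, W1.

op1 (invocation 1): nothing precedes it; W1's component alone gives (0, 1)
op6 (invocation 11): nothing precedes it; W0's component alone gives (1, 0)
op2 (invocation 3): componentwise max over VC(op1)=(0, 1), +1 at W1, giving (0, 2)
op8 (invocation 14): componentwise max over VC(op6)=(1, 0), +1 at W0, giving (2, 0)
op3 (invocation 5): componentwise max over VC(op2)=(0, 2), +1 at W1, giving (0, 3)
op4 (invocation 7): componentwise max over VC(op3)=(0, 3), +1 at W1, giving (0, 4)
op5 (invocation 9): componentwise max over VC(op4)=(0, 4), +1 at W1, giving (0, 5)
op7 (invocation 13): componentwise max over VC(op5)=(0, 5), +1 at W1, giving (0, 6)
op9 (invocation 17): componentwise max over VC(op7)=(0, 6), VC(op8)=(2, 0), +1 at W0, giving (3, 6)
target: VC(op9) = (3, 6)

(3, 6)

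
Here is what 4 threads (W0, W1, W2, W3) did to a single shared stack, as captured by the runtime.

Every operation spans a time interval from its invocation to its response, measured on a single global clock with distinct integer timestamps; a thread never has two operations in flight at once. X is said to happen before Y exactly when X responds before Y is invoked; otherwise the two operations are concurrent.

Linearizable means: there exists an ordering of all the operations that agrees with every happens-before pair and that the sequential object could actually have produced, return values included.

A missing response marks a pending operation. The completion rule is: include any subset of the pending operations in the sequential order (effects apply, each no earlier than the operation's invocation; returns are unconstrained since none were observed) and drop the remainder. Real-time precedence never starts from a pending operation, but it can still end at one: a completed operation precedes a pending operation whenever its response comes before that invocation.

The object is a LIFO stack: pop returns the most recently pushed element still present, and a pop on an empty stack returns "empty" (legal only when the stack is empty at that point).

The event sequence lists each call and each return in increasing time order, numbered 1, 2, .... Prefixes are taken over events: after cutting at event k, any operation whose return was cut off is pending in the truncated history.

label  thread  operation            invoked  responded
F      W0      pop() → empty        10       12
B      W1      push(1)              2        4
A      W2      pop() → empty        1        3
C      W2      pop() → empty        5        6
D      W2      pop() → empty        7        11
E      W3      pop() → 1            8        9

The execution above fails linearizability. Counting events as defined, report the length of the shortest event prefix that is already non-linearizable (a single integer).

one valid order for events 1..5 is A, B:
after step 1 (A pop() → empty): stack <>
after step 2 (B push(1)): stack <1>
once event 6 joins (C's response, time 6), exhaustive search finds no witness
one such order, A, B, C, breaks at step 3 where C pop() → empty is illegal
one such order, B, A, C, breaks at step 2 where A pop() → empty is illegal

6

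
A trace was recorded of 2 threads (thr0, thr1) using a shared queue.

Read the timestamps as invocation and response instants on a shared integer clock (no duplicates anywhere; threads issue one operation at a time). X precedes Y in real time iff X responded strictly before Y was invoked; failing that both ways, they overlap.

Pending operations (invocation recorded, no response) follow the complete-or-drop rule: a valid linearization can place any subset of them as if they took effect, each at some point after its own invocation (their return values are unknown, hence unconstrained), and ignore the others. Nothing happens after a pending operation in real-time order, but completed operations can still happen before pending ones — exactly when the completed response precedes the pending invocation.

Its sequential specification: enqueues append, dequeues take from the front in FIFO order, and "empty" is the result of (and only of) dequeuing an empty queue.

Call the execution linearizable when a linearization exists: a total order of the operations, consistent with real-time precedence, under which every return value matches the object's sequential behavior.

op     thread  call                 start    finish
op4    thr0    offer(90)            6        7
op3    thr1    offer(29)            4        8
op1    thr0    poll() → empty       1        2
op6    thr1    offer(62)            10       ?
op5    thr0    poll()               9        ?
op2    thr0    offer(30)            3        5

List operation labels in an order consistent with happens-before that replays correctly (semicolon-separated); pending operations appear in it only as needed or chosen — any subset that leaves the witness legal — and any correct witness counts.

op1; op2; op3; op4

after step 1 (op1 poll() → empty): queue <>
after step 2 (op2 offer(30)): queue <30>
after step 3 (op3 offer(29)): queue <30,29>
after step 4 (op4 offer(90)): queue <30,29,90>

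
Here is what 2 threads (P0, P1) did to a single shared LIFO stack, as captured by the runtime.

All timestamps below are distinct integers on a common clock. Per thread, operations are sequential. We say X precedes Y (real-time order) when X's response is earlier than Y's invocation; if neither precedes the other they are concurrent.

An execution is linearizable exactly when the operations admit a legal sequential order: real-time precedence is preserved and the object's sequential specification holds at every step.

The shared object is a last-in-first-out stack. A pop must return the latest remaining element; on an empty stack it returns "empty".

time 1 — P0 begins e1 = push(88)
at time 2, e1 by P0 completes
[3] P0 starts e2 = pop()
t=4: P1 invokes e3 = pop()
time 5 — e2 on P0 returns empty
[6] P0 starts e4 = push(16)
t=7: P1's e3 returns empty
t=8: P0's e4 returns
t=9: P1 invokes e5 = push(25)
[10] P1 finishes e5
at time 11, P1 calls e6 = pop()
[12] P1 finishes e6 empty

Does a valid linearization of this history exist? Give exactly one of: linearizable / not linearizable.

not linearizable

already the first 7 events (up to e3's response at time 7) admit no linearization; the first 6 still do
all 2 real-time-respecting orders fail — 3 completed LIFO stack operations, no legal replay
completion choices over the 1 pending operation (e4) were checked; none helps
take e1, e2, e3 (pending dropped): step 2 already fails, because e2 pop() → empty cannot occur there
take e1, e3, e2 (pending dropped): step 2 already fails, because e3 pop() → empty cannot occur there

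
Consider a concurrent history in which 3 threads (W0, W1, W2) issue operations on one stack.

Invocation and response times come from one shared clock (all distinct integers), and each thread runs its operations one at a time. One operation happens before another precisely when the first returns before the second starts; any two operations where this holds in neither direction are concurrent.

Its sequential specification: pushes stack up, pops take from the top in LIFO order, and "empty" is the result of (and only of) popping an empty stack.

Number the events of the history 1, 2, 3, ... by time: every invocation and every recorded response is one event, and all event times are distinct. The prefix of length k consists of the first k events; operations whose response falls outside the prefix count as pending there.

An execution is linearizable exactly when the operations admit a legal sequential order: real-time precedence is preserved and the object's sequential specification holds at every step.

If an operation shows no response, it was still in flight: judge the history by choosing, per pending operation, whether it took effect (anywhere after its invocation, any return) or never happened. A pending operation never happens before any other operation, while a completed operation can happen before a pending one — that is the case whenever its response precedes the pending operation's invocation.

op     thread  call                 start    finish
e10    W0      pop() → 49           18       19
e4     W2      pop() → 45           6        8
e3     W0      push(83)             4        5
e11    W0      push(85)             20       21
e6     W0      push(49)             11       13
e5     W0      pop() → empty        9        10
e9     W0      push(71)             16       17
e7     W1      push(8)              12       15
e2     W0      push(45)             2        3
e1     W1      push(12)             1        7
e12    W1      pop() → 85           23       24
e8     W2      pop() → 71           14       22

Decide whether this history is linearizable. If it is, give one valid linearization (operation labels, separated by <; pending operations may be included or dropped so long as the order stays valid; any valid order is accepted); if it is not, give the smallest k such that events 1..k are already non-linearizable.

not linearizable — minimal violating prefix: 8 events

already the first 8 events (up to e4's response at time 8) admit no linearization; the first 7 still do
no legal order exists: 4 real-time-consistent candidates over 4 completed stack operations, all rejected
take e1, e2, e3, e4: step 4 already fails, because e4 pop() → 45 cannot occur there
take e2, e1, e3, e4: step 4 already fails, because e4 pop() → 45 cannot occur there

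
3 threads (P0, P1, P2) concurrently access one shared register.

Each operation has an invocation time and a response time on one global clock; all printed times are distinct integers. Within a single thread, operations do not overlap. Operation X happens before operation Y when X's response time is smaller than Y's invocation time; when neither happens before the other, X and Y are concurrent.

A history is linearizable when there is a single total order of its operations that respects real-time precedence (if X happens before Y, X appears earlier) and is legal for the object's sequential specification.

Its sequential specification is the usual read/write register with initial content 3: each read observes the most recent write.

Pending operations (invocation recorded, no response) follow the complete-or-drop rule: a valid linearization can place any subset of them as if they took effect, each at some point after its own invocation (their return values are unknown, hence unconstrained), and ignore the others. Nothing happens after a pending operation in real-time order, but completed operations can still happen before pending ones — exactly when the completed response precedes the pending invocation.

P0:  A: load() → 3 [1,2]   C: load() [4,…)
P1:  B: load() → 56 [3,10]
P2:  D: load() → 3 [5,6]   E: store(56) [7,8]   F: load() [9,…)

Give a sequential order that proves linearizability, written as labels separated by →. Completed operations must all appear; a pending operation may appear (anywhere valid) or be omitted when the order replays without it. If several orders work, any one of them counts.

A → C → D → E → B

step 1: A load() → 3 — value 3
step 2: C load() (pending, included) — value 3
step 3: D load() → 3 — value 3
step 4: E store(56) — value 56
step 5: B load() → 56 — value 56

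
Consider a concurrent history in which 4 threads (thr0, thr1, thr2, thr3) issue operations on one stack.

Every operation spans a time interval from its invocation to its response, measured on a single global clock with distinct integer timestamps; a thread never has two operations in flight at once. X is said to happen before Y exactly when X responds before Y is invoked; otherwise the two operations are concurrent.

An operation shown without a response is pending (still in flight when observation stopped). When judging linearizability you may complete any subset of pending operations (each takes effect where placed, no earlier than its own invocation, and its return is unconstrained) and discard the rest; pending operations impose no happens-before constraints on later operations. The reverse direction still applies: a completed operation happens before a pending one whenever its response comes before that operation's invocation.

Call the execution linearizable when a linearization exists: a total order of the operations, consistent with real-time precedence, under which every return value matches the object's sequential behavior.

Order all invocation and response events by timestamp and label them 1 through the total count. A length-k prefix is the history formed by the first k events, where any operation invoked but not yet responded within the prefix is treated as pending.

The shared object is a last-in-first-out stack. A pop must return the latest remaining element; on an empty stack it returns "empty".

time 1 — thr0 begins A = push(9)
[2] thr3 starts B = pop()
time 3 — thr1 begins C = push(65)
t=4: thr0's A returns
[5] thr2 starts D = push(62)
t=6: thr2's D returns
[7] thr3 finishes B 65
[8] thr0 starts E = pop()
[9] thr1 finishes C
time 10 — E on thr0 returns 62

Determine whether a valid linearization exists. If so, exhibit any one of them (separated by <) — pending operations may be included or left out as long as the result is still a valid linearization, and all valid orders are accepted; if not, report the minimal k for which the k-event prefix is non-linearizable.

linearizable — witness: A < C < B < D < E

step 1: A push(9) — stack <9>
step 2: C push(65) — stack <9,65>
step 3: B pop() → 65 — stack <9>
step 4: D push(62) — stack <9,62>
step 5: E pop() → 62 — stack <9>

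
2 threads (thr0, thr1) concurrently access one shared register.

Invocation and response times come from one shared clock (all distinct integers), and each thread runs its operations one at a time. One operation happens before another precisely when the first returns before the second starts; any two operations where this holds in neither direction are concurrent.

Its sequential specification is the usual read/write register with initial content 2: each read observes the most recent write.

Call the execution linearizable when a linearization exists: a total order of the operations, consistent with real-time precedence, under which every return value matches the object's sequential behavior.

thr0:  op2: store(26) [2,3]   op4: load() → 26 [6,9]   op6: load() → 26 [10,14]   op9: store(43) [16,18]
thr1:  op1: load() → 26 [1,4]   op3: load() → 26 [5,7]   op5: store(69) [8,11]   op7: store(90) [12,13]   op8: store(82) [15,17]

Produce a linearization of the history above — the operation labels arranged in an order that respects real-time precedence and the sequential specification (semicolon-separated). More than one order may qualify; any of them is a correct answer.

1. op2 store(26), leaving value 26
2. op1 load() → 26, leaving value 26
3. op3 load() → 26, leaving value 26
4. op4 load() → 26, leaving value 26
5. op6 load() → 26, leaving value 26
6. op5 store(69), leaving value 69
7. op7 store(90), leaving value 90
8. op8 store(82), leaving value 82
9. op9 store(43), leaving value 43

op2; op1; op3; op4; op6; op5; op7; op8; op9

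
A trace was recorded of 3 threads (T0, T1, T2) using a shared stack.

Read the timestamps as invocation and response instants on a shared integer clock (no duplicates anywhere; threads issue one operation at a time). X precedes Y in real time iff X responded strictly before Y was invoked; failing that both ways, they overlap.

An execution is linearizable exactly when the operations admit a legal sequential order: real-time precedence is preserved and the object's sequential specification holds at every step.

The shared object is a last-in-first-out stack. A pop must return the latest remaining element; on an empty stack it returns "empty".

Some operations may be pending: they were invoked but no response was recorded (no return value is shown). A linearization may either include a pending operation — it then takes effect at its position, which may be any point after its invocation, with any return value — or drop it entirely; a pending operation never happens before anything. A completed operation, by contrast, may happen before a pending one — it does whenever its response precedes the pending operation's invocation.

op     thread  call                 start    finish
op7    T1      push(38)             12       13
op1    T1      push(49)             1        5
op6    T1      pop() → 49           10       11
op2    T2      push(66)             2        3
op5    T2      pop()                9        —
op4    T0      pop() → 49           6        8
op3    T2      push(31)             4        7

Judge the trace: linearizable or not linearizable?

not linearizable

the violation lands at event 11, op6's response at time 11: events 1..10 linearize, events 1..11 do not
the 5 completed operations admit 5 real-time orders; each fails the stack replay
no completion choice of the 1 pending operation (op5) rescues it — every subset was tried
for example op1, op2, op3, op4, op6 (pending dropped) fails at step 4: op4 pop() → 49 is not legal there
for example op1, op2, op4, op3, op6 (pending dropped) fails at step 3: op4 pop() → 49 is not legal there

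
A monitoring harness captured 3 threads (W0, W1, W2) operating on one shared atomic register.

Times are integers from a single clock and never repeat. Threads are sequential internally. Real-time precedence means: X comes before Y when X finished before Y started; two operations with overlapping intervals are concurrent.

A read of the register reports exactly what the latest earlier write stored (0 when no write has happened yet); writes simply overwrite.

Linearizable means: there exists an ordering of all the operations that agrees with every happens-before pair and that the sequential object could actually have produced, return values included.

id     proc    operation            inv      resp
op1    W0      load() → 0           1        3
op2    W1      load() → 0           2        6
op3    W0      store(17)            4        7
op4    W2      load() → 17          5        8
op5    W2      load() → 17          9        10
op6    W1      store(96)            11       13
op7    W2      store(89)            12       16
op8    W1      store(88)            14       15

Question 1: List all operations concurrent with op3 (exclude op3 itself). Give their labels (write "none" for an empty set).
op2, op4

op3 spans [4,7]: anything still running between times 4 and 7 counts as concurrent
op1 [1,3]: before
op2 [2,6]: concurrent
op4 [5,8]: concurrent
op5 [9,10]: after
op6 [11,13]: after
op7 [12,16]: after
op8 [14,15]: after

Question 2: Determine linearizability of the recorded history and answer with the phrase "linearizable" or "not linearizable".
linearizable

a witness: op1, op2, op3, op4, op5, op6, op7, op8
1. op1 load() → 0, leaving value 0
2. op2 load() → 0, leaving value 0
3. op3 store(17), leaving value 17
4. op4 load() → 17, leaving value 17
5. op5 load() → 17, leaving value 17
6. op6 store(96), leaving value 96
7. op7 store(89), leaving value 89
8. op8 store(88), leaving value 88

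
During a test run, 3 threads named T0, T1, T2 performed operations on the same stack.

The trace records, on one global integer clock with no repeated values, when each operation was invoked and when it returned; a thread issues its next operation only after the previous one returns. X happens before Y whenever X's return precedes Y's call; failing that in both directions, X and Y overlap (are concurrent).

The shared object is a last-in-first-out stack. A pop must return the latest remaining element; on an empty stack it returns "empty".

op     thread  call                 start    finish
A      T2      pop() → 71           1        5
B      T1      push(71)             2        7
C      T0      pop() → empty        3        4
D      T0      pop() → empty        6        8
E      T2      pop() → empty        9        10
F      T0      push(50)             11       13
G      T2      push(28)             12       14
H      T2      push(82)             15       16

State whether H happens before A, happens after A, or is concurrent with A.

after

H spans [15,16], A spans [1,5]
resp(A)=5 < inv(H)=15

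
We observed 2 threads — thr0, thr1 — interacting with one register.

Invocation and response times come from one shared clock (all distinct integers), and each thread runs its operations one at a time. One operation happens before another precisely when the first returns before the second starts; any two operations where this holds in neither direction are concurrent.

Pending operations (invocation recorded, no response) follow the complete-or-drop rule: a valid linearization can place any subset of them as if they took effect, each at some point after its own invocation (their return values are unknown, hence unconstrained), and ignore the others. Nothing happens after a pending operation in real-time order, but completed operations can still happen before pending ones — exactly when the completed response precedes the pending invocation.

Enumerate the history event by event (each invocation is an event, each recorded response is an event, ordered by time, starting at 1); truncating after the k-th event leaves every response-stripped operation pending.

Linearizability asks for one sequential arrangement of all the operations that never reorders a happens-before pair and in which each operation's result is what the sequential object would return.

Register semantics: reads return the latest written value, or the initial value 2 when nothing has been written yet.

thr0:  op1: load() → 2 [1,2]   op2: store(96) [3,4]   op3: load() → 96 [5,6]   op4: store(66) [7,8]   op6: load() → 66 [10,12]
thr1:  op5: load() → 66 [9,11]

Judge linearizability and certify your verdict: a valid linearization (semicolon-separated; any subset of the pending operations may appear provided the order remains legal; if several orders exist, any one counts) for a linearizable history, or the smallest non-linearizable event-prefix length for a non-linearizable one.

after step 1 (op1 load() → 2): value 2
after step 2 (op2 store(96)): value 96
after step 3 (op3 load() → 96): value 96
after step 4 (op4 store(66)): value 66
after step 5 (op5 load() → 66): value 66
after step 6 (op6 load() → 66): value 66

linearizable — witness: op1; op2; op3; op4; op5; op6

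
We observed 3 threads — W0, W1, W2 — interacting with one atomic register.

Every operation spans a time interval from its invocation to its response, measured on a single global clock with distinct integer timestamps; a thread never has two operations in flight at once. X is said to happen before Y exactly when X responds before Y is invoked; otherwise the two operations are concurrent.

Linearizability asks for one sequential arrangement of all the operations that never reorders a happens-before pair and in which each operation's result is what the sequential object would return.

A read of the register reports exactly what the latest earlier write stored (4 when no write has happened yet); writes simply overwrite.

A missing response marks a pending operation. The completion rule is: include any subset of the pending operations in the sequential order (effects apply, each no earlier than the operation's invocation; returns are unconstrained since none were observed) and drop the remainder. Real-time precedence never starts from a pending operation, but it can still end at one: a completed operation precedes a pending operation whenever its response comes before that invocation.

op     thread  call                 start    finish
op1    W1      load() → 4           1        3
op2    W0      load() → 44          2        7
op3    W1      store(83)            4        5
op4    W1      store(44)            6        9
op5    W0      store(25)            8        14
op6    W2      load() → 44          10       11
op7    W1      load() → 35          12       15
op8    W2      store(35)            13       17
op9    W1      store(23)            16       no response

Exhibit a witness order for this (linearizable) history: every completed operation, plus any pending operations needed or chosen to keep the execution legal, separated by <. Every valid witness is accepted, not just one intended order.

1. op1 load() → 4, leaving value 4
2. op3 store(83), leaving value 83
3. op4 store(44), leaving value 44
4. op2 load() → 44, leaving value 44
5. op6 load() → 44, leaving value 44
6. op5 store(25), leaving value 25
7. op8 store(35), leaving value 35
8. op7 load() → 35, leaving value 35

op1 < op3 < op4 < op2 < op6 < op5 < op8 < op7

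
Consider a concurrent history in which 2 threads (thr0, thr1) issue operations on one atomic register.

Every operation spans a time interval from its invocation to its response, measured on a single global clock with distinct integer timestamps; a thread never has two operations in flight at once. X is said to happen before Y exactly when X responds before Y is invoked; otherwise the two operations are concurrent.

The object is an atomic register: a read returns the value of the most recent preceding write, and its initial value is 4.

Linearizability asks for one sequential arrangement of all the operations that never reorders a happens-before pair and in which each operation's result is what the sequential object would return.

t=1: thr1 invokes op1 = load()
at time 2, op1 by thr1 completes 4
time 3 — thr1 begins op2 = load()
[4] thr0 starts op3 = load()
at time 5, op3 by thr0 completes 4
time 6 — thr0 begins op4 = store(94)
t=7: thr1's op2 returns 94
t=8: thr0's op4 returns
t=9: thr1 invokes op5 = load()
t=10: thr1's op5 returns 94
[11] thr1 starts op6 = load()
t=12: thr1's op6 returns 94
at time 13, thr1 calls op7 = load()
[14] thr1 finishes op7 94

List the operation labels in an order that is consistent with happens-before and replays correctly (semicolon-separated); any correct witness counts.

op1; op3; op4; op2; op5; op6; op7

1. op1 load() → 4, leaving value 4
2. op3 load() → 4, leaving value 4
3. op4 store(94), leaving value 94
4. op2 load() → 94, leaving value 94
5. op5 load() → 94, leaving value 94
6. op6 load() → 94, leaving value 94
7. op7 load() → 94, leaving value 94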